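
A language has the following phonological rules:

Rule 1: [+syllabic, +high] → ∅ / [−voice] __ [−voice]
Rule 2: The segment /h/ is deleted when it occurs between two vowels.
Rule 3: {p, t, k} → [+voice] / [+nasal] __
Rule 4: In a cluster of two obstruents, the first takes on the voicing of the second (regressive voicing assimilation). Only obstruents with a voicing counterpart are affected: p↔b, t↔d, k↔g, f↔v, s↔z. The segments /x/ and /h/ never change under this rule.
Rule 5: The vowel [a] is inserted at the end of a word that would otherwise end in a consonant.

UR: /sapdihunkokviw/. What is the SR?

Rule 1 (high vowel syncope): no segment meets the environment; /sapdihunkokviw/ is unchanged.
Rule 2 (intervocalic h-deletion): /h/ occurs between vowels /i/ and /u/, so it deletes. /sapdihunkokviw/ → sapdiunkokviw.
Rule 3 (post-nasal voicing): /k/ is a voiceless stop immediately after the nasal /n/, so it voices to [g]. /sapdiunkokviw/ → sapdiungokviw.
Rule 4 (regressive voicing assimilation): /p/ precedes the voiced obstruent /d/, so it voices to [b] by assimilation. /k/ precedes the voiced obstruent /v/, so it voices to [g] by assimilation. /sapdiungokviw/ → sabdiungogviw.
Rule 5 (final a-epenthesis): the form ends in the consonant /w/, so [a] is inserted word-finally. /sabdiungogviw/ → sabdiungogviwa.

sabdiungogviwa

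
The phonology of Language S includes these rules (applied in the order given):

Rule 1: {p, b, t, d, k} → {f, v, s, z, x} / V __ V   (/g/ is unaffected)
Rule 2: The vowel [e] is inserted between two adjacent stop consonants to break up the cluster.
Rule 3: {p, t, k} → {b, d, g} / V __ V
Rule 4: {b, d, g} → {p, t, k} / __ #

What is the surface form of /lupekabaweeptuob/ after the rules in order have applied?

Rule 1 (intervocalic spirantization): /p/ is a stop between vowels /u/ and /e/, so it spirantizes to the fricative [f]. /k/ is a stop between vowels /e/ and /a/, so it spirantizes to the fricative [x]. /b/ is a stop between vowels /a/ and /a/, so it spirantizes to the fricative [v]. /lupekabaweeptuob/ → lufexavaweeptuob.
Rule 2 (stop-cluster e-epenthesis): /p/ and /t/ form a stop–stop cluster, so [e] is inserted between them. /lufexavaweeptuob/ → lufexavaweepetuob.
Rule 3 (intervocalic voicing): /p/ is a voiceless stop between vowels /e/ and /e/, so it voices to [b]. /t/ is a voiceless stop between vowels /e/ and /u/, so it voices to [d]. /lufexavaweepetuob/ → lufexavaweebeduob.
Rule 4 (final devoicing): /b/ is a voiced stop in word-final position, so it devoices to [p]. /lufexavaweebeduob/ → lufexavaweebeduop.

lufexavaweebeduop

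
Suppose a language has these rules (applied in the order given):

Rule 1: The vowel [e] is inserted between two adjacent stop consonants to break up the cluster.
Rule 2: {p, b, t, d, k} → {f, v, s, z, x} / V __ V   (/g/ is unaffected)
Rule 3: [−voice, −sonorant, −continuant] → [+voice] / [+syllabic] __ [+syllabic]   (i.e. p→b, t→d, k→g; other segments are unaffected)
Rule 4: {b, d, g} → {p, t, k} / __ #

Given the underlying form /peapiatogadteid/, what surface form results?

peafiasogazeseit

Rule 1 (stop-cluster e-epenthesis): /d/ and /t/ form a stop–stop cluster, so [e] is inserted between them. /peapiatogadteid/ → peapiatogadeteid.
Rule 2 (intervocalic spirantization): /p/ is a stop between vowels /a/ and /i/, so it spirantizes to the fricative [f]. /t/ is a stop between vowels /a/ and /o/, so it spirantizes to the fricative [s]. /d/ is a stop between vowels /a/ and /e/, so it spirantizes to the fricative [z]. /t/ is a stop between vowels /e/ and /e/, so it spirantizes to the fricative [s]. /peapiatogadeteid/ → peafiasogazeseid.
Rule 3 (intervocalic voicing): no segment meets the environment; /peafiasogazeseid/ is unchanged.
Rule 4 (final devoicing): /d/ is a voiced stop in word-final position, so it devoices to [t]. /peafiasogazeseid/ → peafiasogazeseit.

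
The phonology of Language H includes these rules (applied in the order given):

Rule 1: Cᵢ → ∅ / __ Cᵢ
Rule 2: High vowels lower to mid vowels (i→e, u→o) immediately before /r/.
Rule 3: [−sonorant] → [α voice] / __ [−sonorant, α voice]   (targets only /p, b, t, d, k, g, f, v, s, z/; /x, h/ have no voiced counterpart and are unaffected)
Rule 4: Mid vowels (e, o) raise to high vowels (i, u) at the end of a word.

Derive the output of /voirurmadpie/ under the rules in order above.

Rule 1 (degemination): no segment meets the environment; /voirurmadpie/ is unchanged.
Rule 2 (pre-rhotic lowering): /i/ is a high vowel immediately before /r/, so it lowers to [e]. /u/ is a high vowel immediately before /r/, so it lowers to [o]. /voirurmadpie/ → voerormadpie.
Rule 3 (regressive voicing assimilation): /d/ precedes the voiceless obstruent /p/, so it devoices to [t] by assimilation. /voerormadpie/ → voerormatpie.
Rule 4 (final vowel raising): /e/ is a mid vowel in word-final position, so it raises to [i]. /voerormatpie/ → voerormatpii.

voerormatpii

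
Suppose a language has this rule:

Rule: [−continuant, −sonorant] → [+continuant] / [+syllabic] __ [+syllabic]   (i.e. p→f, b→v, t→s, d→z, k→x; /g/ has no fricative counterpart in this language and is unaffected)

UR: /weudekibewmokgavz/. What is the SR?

/d/ is a stop between vowels /u/ and /e/, so it spirantizes to the fricative [z].
/k/ is a stop between vowels /e/ and /i/, so it spirantizes to the fricative [x].
/b/ is a stop between vowels /i/ and /e/, so it spirantizes to the fricative [v].
The other instance of /k/ does not occur in the required environment and remains unchanged.
Surface form: [weuzexivewmokgavz].

weuzexivewmokgavz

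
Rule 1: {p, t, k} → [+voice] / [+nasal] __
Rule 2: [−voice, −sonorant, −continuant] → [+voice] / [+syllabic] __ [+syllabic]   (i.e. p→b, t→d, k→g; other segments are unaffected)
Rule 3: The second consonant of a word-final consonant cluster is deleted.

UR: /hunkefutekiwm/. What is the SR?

Rule 1 (post-nasal voicing): /k/ is a voiceless stop immediately after the nasal /n/, so it voices to [g]. /hunkefutekiwm/ → hungefutekiwm.
Rule 2 (intervocalic voicing): /t/ is a voiceless stop between vowels /u/ and /e/, so it voices to [d]. /k/ is a voiceless stop between vowels /e/ and /i/, so it voices to [g]. /hungefutekiwm/ → hungefudegiwm.
Rule 3 (final cluster simplification): /m/ is the second consonant of a word-final cluster /wm/, so it deletes. /hungefudegiwm/ → hungefudegiw.

hungefudegiw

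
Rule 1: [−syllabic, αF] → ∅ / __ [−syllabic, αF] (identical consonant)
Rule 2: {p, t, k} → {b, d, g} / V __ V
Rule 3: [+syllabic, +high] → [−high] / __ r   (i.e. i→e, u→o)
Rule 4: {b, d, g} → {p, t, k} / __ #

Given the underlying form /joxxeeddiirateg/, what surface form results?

Rule 1 (degemination): /xx/ is a geminate; the first /x/ deletes. /dd/ is a geminate; the first /d/ deletes. /joxxeeddiirateg/ → joxeediirateg.
Rule 2 (intervocalic voicing): /t/ is a voiceless stop between vowels /a/ and /e/, so it voices to [d]. /joxeediirateg/ → joxeediiradeg.
Rule 3 (pre-rhotic lowering): /i/ is a high vowel immediately before /r/, so it lowers to [e]. /joxeediiradeg/ → joxeedieradeg.
Rule 4 (final devoicing): /g/ is a voiced stop in word-final position, so it devoices to [k]. /joxeedieradeg/ → joxeedieradek.

joxeedieradek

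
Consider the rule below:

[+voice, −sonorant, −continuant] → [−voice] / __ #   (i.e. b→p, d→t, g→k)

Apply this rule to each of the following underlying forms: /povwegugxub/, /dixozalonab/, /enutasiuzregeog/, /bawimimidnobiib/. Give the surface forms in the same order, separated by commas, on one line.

/povwegugxub/: /b/ is a voiced stop in word-final position, so it devoices to [p]. → [povwegugxup].
/dixozalonab/: /b/ is a voiced stop in word-final position, so it devoices to [p]. → [dixozalonap].
/enutasiuzregeog/: /g/ is a voiced stop in word-final position, so it devoices to [k]. → [enutasiuzregeok].
/bawimimidnobiib/: /b/ is a voiced stop in word-final position, so it devoices to [p]. → [bawimimidnobiip].

povwegugxup, dixozalonap, enutasiuzregeok, bawimimidnobiip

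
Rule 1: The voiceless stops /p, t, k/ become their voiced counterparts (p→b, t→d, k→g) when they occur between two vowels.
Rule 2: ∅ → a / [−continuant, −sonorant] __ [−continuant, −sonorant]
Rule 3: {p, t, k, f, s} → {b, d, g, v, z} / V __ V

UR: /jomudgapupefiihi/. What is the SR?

Rule 1 (intervocalic voicing): /p/ is a voiceless stop between vowels /a/ and /u/, so it voices to [b]. /p/ is a voiceless stop between vowels /u/ and /e/, so it voices to [b]. /jomudgapupefiihi/ → jomudgabubefiihi.
Rule 2 (stop-cluster a-epenthesis): /d/ and /g/ form a stop–stop cluster, so [a] is inserted between them. /jomudgabubefiihi/ → jomudagabubefiihi.
Rule 3 (intervocalic voicing): /f/ is a voiceless obstruent between vowels /e/ and /i/, so it voices to [v]. /jomudagabubefiihi/ → jomudagabubeviihi.

jomudagabubeviihi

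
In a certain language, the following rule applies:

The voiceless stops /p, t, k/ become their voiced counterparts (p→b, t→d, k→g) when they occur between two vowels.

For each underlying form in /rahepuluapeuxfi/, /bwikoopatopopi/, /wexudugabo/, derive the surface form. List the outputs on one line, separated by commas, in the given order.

rahebuluabeuxfi, bwigoobadobobi, wexudugabo

/rahepuluapeuxfi/: /p/ is a voiceless stop between vowels /e/ and /u/, so it voices to [b]. /p/ is a voiceless stop between vowels /a/ and /e/, so it voices to [b]. → [rahebuluabeuxfi].
/bwikoopatopopi/: /k/ is a voiceless stop between vowels /i/ and /o/, so it voices to [g]. /p/ is a voiceless stop between vowels /o/ and /a/, so it voices to [b]. /t/ is a voiceless stop between vowels /a/ and /o/, so it voices to [d]. /p/ is a voiceless stop between vowels /o/ and /o/, so it voices to [b]. /p/ is a voiceless stop between vowels /o/ and /i/, so it voices to [b]. → [bwigoobadobobi].
/wexudugabo/: the rule's environment is not met; surfaces unchanged as [wexudugabo].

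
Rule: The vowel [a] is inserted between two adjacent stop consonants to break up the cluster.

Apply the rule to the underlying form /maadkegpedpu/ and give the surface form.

/d/ and /k/ form a stop–stop cluster, so [a] is inserted between them.
/g/ and /p/ form a stop–stop cluster, so [a] is inserted between them.
/d/ and /p/ form a stop–stop cluster, so [a] is inserted between them.
Surface form: [maadakegapedapu].

maadakegapedapu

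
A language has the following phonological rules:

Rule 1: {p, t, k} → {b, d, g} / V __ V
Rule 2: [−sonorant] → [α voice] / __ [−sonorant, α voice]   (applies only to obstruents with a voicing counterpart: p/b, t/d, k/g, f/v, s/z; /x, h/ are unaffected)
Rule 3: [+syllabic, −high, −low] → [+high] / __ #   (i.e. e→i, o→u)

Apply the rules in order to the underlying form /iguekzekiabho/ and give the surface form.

iguegzegiaphu

Rule 1 (intervocalic voicing): /k/ is a voiceless stop between vowels /e/ and /i/, so it voices to [g]. /iguekzekiabho/ → iguekzegiabho.
Rule 2 (regressive voicing assimilation): /k/ precedes the voiced obstruent /z/, so it voices to [g] by assimilation. /b/ precedes the voiceless obstruent /h/, so it devoices to [p] by assimilation. /iguekzegiabho/ → iguegzegiapho.
Rule 3 (final vowel raising): /o/ is a mid vowel in word-final position, so it raises to [u]. /iguegzegiapho/ → iguegzegiaphu.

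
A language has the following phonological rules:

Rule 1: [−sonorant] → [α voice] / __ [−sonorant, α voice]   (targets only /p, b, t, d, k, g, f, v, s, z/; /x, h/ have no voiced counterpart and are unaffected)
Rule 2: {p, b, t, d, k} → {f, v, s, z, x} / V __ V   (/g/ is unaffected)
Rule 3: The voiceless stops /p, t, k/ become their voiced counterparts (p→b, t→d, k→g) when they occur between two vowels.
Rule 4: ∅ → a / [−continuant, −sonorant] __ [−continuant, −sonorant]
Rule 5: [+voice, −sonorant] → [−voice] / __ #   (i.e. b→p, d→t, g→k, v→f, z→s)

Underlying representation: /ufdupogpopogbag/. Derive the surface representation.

uvdufokapofogabak

Rule 1 (regressive voicing assimilation): /f/ precedes the voiced obstruent /d/, so it voices to [v] by assimilation. /g/ precedes the voiceless obstruent /p/, so it devoices to [k] by assimilation. /ufdupogpopogbag/ → uvdupokpopogbag.
Rule 2 (intervocalic spirantization): /p/ is a stop between vowels /u/ and /o/, so it spirantizes to the fricative [f]. /p/ is a stop between vowels /o/ and /o/, so it spirantizes to the fricative [f]. /uvdupokpopogbag/ → uvdufokpofogbag.
Rule 3 (intervocalic voicing): no segment meets the environment; /uvdufokpofogbag/ is unchanged.
Rule 4 (stop-cluster a-epenthesis): /k/ and /p/ form a stop–stop cluster, so [a] is inserted between them. /g/ and /b/ form a stop–stop cluster, so [a] is inserted between them. /uvdufokpofogbag/ → uvdufokapofogabag.
Rule 5 (final devoicing): /g/ is a voiced obstruent in word-final position, so it devoices to [k]. /uvdufokapofogabag/ → uvdufokapofogabak.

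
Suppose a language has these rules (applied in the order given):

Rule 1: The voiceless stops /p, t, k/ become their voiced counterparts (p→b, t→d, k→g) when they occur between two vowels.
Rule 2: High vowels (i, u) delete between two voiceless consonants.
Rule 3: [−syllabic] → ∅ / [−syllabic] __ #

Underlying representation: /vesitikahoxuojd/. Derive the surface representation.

vesidigahoxuoj

Rule 1 (intervocalic voicing): /t/ is a voiceless stop between vowels /i/ and /i/, so it voices to [d]. /k/ is a voiceless stop between vowels /i/ and /a/, so it voices to [g]. /vesitikahoxuojd/ → vesidigahoxuojd.
Rule 2 (high vowel syncope): no segment meets the environment; /vesidigahoxuojd/ is unchanged.
Rule 3 (final cluster simplification): /d/ is the second consonant of a word-final cluster /jd/, so it deletes. /vesidigahoxuojd/ → vesidigahoxuoj.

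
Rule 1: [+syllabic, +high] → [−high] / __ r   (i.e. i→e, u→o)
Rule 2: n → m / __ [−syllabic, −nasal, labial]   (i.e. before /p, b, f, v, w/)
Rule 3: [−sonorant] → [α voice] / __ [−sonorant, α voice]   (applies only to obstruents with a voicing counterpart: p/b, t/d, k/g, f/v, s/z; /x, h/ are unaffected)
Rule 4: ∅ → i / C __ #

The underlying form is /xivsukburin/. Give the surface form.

xifsugborini

Rule 1 (pre-rhotic lowering): /u/ is a high vowel immediately before /r/, so it lowers to [o]. /xivsukburin/ → xivsukborin.
Rule 2 (nasal place assimilation): no segment meets the environment; /xivsukborin/ is unchanged.
Rule 3 (regressive voicing assimilation): /v/ precedes the voiceless obstruent /s/, so it devoices to [f] by assimilation. /k/ precedes the voiced obstruent /b/, so it voices to [g] by assimilation. /xivsukborin/ → xifsugborin.
Rule 4 (final i-epenthesis): the form ends in the consonant /n/, so [i] is inserted word-finally. /xifsugborin/ → xifsugborini.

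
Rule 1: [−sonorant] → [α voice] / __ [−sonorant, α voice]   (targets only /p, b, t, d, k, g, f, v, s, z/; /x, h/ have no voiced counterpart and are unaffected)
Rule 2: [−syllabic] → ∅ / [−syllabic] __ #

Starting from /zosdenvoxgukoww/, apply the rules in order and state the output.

Rule 1 (regressive voicing assimilation): /s/ precedes the voiced obstruent /d/, so it voices to [z] by assimilation. /zosdenvoxgukoww/ → zozdenvoxgukoww.
Rule 2 (final cluster simplification): /w/ is the second consonant of a word-final cluster /ww/, so it deletes. /zozdenvoxgukoww/ → zozdenvoxgukow.

zozdenvoxgukow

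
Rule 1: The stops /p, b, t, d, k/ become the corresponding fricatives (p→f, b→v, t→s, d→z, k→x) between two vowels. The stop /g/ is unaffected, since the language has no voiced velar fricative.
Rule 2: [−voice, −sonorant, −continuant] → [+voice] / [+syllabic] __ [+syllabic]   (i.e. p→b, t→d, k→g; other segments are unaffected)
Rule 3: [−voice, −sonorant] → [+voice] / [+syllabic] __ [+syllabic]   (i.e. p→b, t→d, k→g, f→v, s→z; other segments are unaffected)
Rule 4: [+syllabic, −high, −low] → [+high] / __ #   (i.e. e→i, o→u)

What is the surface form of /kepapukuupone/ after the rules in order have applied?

Rule 1 (intervocalic spirantization): /p/ is a stop between vowels /e/ and /a/, so it spirantizes to the fricative [f]. /p/ is a stop between vowels /a/ and /u/, so it spirantizes to the fricative [f]. /k/ is a stop between vowels /u/ and /u/, so it spirantizes to the fricative [x]. /p/ is a stop between vowels /u/ and /o/, so it spirantizes to the fricative [f]. /kepapukuupone/ → kefafuxuufone.
Rule 2 (intervocalic voicing): no segment meets the environment; /kefafuxuufone/ is unchanged.
Rule 3 (intervocalic voicing): /f/ is a voiceless obstruent between vowels /e/ and /a/, so it voices to [v]. /f/ is a voiceless obstruent between vowels /a/ and /u/, so it voices to [v]. /f/ is a voiceless obstruent between vowels /u/ and /o/, so it voices to [v]. /kefafuxuufone/ → kevavuxuuvone.
Rule 4 (final vowel raising): /e/ is a mid vowel in word-final position, so it raises to [i]. /kevavuxuuvone/ → kevavuxuuvoni.

kevavuxuuvoni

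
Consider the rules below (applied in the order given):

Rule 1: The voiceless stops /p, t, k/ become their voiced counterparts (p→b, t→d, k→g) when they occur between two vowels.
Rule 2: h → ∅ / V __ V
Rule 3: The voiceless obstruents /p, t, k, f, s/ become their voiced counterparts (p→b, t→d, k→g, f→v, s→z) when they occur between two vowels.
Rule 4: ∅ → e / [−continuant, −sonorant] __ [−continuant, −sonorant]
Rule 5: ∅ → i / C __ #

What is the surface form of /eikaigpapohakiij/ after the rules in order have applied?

Rule 1 (intervocalic voicing): /k/ is a voiceless stop between vowels /i/ and /a/, so it voices to [g]. /p/ is a voiceless stop between vowels /a/ and /o/, so it voices to [b]. /k/ is a voiceless stop between vowels /a/ and /i/, so it voices to [g]. /eikaigpapohakiij/ → eigaigpabohagiij.
Rule 2 (intervocalic h-deletion): /h/ occurs between vowels /o/ and /a/, so it deletes. /eigaigpabohagiij/ → eigaigpaboagiij.
Rule 3 (intervocalic voicing): no segment meets the environment; /eigaigpaboagiij/ is unchanged.
Rule 4 (stop-cluster e-epenthesis): /g/ and /p/ form a stop–stop cluster, so [e] is inserted between them. /eigaigpaboagiij/ → eigaigepaboagiij.
Rule 5 (final i-epenthesis): the form ends in the consonant /j/, so [i] is inserted word-finally. /eigaigepaboagiij/ → eigaigepaboagiiji.

eigaigepaboagiiji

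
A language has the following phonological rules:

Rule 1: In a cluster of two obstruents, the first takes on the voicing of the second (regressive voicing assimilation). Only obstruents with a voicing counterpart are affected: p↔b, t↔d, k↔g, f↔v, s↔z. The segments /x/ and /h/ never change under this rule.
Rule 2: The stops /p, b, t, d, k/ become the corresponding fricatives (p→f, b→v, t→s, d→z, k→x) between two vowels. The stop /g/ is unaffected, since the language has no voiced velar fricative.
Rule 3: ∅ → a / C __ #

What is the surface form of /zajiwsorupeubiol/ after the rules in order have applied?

zajiwsorufeuviola

Rule 1 (regressive voicing assimilation): no segment meets the environment; /zajiwsorupeubiol/ is unchanged.
Rule 2 (intervocalic spirantization): /p/ is a stop between vowels /u/ and /e/, so it spirantizes to the fricative [f]. /b/ is a stop between vowels /u/ and /i/, so it spirantizes to the fricative [v]. /zajiwsorupeubiol/ → zajiwsorufeuviol.
Rule 3 (final a-epenthesis): the form ends in the consonant /l/, so [a] is inserted word-finally. /zajiwsorufeuviol/ → zajiwsorufeuviola.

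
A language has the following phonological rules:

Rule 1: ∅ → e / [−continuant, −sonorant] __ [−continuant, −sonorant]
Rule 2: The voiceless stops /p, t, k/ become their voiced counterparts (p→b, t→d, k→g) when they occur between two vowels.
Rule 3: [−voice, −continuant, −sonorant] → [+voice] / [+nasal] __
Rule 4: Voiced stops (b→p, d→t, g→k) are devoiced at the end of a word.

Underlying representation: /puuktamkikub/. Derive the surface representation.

puugedamgigup

Rule 1 (stop-cluster e-epenthesis): /k/ and /t/ form a stop–stop cluster, so [e] is inserted between them. /puuktamkikub/ → puuketamkikub.
Rule 2 (intervocalic voicing): /k/ is a voiceless stop between vowels /u/ and /e/, so it voices to [g]. /t/ is a voiceless stop between vowels /e/ and /a/, so it voices to [d]. /k/ is a voiceless stop between vowels /i/ and /u/, so it voices to [g]. /puuketamkikub/ → puugedamkigub.
Rule 3 (post-nasal voicing): /k/ is a voiceless stop immediately after the nasal /m/, so it voices to [g]. /puugedamkigub/ → puugedamgigub.
Rule 4 (final devoicing): /b/ is a voiced stop in word-final position, so it devoices to [p]. /puugedamgigub/ → puugedamgigup.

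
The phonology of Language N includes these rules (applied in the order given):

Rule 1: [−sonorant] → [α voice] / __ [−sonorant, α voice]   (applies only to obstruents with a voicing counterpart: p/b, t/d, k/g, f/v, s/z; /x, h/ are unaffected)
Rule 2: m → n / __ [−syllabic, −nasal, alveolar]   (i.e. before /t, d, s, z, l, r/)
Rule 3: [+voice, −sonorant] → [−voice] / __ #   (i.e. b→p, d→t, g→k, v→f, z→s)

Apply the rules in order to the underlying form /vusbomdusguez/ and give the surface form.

Rule 1 (regressive voicing assimilation): /s/ precedes the voiced obstruent /b/, so it voices to [z] by assimilation. /s/ precedes the voiced obstruent /g/, so it voices to [z] by assimilation. /vusbomdusguez/ → vuzbomduzguez.
Rule 2 (nasal place assimilation): /m/ precedes the alveolar consonant /d/, so it assimilates in place to [n]. /vuzbomduzguez/ → vuzbonduzguez.
Rule 3 (final devoicing): /z/ is a voiced obstruent in word-final position, so it devoices to [s]. /vuzbonduzguez/ → vuzbonduzgues.

vuzbonduzgues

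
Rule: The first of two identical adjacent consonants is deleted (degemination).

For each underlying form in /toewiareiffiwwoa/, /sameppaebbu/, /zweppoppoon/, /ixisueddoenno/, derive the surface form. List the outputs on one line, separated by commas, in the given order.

/toewiareiffiwwoa/: /ff/ is a geminate; the first /f/ deletes. /ww/ is a geminate; the first /w/ deletes. → [toewiareifiwoa].
/sameppaebbu/: /pp/ is a geminate; the first /p/ deletes. /bb/ is a geminate; the first /b/ deletes. → [samepaebu].
/zweppoppoon/: /pp/ is a geminate; the first /p/ deletes. /pp/ is a geminate; the first /p/ deletes. → [zwepopoon].
/ixisueddoenno/: /dd/ is a geminate; the first /d/ deletes. /nn/ is a geminate; the first /n/ deletes. → [ixisuedoeno].

toewiareifiwoa, samepaebu, zwepopoon, ixisuedoeno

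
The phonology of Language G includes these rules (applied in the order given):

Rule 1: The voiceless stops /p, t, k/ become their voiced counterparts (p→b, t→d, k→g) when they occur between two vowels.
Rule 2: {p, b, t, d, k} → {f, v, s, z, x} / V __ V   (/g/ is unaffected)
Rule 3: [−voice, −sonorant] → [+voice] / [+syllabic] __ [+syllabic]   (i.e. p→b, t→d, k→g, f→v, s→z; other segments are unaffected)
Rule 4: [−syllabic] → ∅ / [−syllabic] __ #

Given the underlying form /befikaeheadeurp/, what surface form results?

Rule 1 (intervocalic voicing): /k/ is a voiceless stop between vowels /i/ and /a/, so it voices to [g]. /befikaeheadeurp/ → befigaeheadeurp.
Rule 2 (intervocalic spirantization): /d/ is a stop between vowels /a/ and /e/, so it spirantizes to the fricative [z]. /befigaeheadeurp/ → befigaeheazeurp.
Rule 3 (intervocalic voicing): /f/ is a voiceless obstruent between vowels /e/ and /i/, so it voices to [v]. /befigaeheazeurp/ → bevigaeheazeurp.
Rule 4 (final cluster simplification): /p/ is the second consonant of a word-final cluster /rp/, so it deletes. /bevigaeheazeurp/ → bevigaeheazeur.

bevigaeheazeur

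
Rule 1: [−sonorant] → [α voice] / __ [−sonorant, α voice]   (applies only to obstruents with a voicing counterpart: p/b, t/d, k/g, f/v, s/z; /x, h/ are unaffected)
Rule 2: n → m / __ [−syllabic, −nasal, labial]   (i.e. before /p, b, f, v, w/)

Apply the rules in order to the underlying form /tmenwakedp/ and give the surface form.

Rule 1 (regressive voicing assimilation): /d/ precedes the voiceless obstruent /p/, so it devoices to [t] by assimilation. /tmenwakedp/ → tmenwaketp.
Rule 2 (nasal place assimilation): /n/ precedes the labial consonant /w/, so it assimilates in place to [m]. /tmenwaketp/ → tmemwaketp.

tmemwaketp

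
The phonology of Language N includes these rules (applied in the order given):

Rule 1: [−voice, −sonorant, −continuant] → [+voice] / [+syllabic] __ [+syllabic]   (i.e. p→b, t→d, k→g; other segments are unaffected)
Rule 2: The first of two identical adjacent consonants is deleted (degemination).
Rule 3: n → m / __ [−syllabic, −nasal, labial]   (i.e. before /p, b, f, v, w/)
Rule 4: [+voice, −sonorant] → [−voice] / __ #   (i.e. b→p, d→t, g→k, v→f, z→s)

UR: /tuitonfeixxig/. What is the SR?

Rule 1 (intervocalic voicing): /t/ is a voiceless stop between vowels /i/ and /o/, so it voices to [d]. /tuitonfeixxig/ → tuidonfeixxig.
Rule 2 (degemination): /xx/ is a geminate; the first /x/ deletes. /tuidonfeixxig/ → tuidonfeixig.
Rule 3 (nasal place assimilation): /n/ precedes the labial consonant /f/, so it assimilates in place to [m]. /tuidonfeixig/ → tuidomfeixig.
Rule 4 (final devoicing): /g/ is a voiced obstruent in word-final position, so it devoices to [k]. /tuidomfeixig/ → tuidomfeixik.

tuidomfeixik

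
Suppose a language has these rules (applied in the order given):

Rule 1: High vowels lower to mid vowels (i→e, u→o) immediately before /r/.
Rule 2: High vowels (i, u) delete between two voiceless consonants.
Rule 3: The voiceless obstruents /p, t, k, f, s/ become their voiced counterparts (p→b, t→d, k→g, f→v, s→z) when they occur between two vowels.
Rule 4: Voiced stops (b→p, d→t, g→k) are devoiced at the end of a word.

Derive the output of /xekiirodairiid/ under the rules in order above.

Rule 1 (pre-rhotic lowering): /i/ is a high vowel immediately before /r/, so it lowers to [e]. /i/ is a high vowel immediately before /r/, so it lowers to [e]. /xekiirodairiid/ → xekierodaeriid.
Rule 2 (high vowel syncope): no segment meets the environment; /xekierodaeriid/ is unchanged.
Rule 3 (intervocalic voicing): /k/ is a voiceless obstruent between vowels /e/ and /i/, so it voices to [g]. /xekierodaeriid/ → xegierodaeriid.
Rule 4 (final devoicing): /d/ is a voiced stop in word-final position, so it devoices to [t]. /xegierodaeriid/ → xegierodaeriit.

xegierodaeriit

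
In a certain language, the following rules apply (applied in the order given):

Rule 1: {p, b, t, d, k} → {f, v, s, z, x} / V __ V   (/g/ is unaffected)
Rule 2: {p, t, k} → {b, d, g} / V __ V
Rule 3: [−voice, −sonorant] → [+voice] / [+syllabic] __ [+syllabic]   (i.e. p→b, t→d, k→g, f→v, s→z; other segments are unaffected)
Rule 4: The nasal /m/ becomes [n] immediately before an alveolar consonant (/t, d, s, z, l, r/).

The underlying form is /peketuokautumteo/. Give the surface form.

Rule 1 (intervocalic spirantization): /k/ is a stop between vowels /e/ and /e/, so it spirantizes to the fricative [x]. /t/ is a stop between vowels /e/ and /u/, so it spirantizes to the fricative [s]. /k/ is a stop between vowels /o/ and /a/, so it spirantizes to the fricative [x]. /t/ is a stop between vowels /u/ and /u/, so it spirantizes to the fricative [s]. /peketuokautumteo/ → pexesuoxausumteo.
Rule 2 (intervocalic voicing): no segment meets the environment; /pexesuoxausumteo/ is unchanged.
Rule 3 (intervocalic voicing): /s/ is a voiceless obstruent between vowels /e/ and /u/, so it voices to [z]. /s/ is a voiceless obstruent between vowels /u/ and /u/, so it voices to [z]. /pexesuoxausumteo/ → pexezuoxauzumteo.
Rule 4 (nasal place assimilation): /m/ precedes the alveolar consonant /t/, so it assimilates in place to [n]. /pexezuoxauzumteo/ → pexezuoxauzunteo.

pexezuoxauzunteo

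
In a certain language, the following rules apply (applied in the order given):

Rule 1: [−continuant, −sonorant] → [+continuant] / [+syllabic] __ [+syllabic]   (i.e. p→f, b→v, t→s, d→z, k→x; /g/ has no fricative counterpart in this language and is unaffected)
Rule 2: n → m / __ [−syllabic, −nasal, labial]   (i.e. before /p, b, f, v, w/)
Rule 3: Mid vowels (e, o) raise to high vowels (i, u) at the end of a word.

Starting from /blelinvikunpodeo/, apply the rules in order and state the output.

blelimvixumpozeu

Rule 1 (intervocalic spirantization): /k/ is a stop between vowels /i/ and /u/, so it spirantizes to the fricative [x]. /d/ is a stop between vowels /o/ and /e/, so it spirantizes to the fricative [z]. /blelinvikunpodeo/ → blelinvixunpozeo.
Rule 2 (nasal place assimilation): /n/ precedes the labial consonant /v/, so it assimilates in place to [m]. /n/ precedes the labial consonant /p/, so it assimilates in place to [m]. /blelinvixunpozeo/ → blelimvixumpozeo.
Rule 3 (final vowel raising): /o/ is a mid vowel in word-final position, so it raises to [u]. /blelimvixumpozeo/ → blelimvixumpozeu.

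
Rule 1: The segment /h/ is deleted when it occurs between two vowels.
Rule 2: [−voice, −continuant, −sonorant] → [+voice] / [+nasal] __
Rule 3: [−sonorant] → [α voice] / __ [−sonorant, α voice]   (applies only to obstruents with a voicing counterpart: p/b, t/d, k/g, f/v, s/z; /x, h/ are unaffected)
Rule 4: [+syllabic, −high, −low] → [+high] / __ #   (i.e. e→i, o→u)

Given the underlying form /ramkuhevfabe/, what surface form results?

ramgueffabi

Rule 1 (intervocalic h-deletion): /h/ occurs between vowels /u/ and /e/, so it deletes. /ramkuhevfabe/ → ramkuevfabe.
Rule 2 (post-nasal voicing): /k/ is a voiceless stop immediately after the nasal /m/, so it voices to [g]. /ramkuevfabe/ → ramguevfabe.
Rule 3 (regressive voicing assimilation): /v/ precedes the voiceless obstruent /f/, so it devoices to [f] by assimilation. /ramguevfabe/ → ramgueffabe.
Rule 4 (final vowel raising): /e/ is a mid vowel in word-final position, so it raises to [i]. /ramgueffabe/ → ramgueffabi.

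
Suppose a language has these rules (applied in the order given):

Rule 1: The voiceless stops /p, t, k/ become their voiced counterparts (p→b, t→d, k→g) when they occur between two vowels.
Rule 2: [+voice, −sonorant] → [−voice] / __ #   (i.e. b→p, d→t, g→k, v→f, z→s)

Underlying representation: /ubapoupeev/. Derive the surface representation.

Rule 1 (intervocalic voicing): /p/ is a voiceless stop between vowels /a/ and /o/, so it voices to [b]. /p/ is a voiceless stop between vowels /u/ and /e/, so it voices to [b]. /ubapoupeev/ → ubaboubeev.
Rule 2 (final devoicing): /v/ is a voiced obstruent in word-final position, so it devoices to [f]. /ubaboubeev/ → ubaboubeef.

ubaboubeef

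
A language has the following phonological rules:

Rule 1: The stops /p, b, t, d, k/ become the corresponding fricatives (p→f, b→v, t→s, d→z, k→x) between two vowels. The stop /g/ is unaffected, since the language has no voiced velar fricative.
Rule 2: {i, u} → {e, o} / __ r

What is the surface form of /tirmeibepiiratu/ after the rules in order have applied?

Rule 1 (intervocalic spirantization): /b/ is a stop between vowels /i/ and /e/, so it spirantizes to the fricative [v]. /p/ is a stop between vowels /e/ and /i/, so it spirantizes to the fricative [f]. /t/ is a stop between vowels /a/ and /u/, so it spirantizes to the fricative [s]. /tirmeibepiiratu/ → tirmeivefiirasu.
Rule 2 (pre-rhotic lowering): /i/ is a high vowel immediately before /r/, so it lowers to [e]. /i/ is a high vowel immediately before /r/, so it lowers to [e]. /tirmeivefiirasu/ → termeivefierasu.

termeivefierasu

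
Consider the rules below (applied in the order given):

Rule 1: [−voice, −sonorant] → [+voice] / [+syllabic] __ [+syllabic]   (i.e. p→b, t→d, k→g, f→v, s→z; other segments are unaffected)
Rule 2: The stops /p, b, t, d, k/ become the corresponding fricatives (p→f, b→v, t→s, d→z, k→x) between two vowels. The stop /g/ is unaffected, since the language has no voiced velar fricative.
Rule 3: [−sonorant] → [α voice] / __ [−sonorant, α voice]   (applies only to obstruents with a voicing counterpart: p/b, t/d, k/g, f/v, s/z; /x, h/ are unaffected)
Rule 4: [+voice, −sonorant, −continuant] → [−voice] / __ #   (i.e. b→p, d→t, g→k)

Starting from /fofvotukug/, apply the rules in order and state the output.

Rule 1 (intervocalic voicing): /t/ is a voiceless obstruent between vowels /o/ and /u/, so it voices to [d]. /k/ is a voiceless obstruent between vowels /u/ and /u/, so it voices to [g]. /fofvotukug/ → fofvodugug.
Rule 2 (intervocalic spirantization): /d/ is a stop between vowels /o/ and /u/, so it spirantizes to the fricative [z]. /fofvodugug/ → fofvozugug.
Rule 3 (regressive voicing assimilation): /f/ precedes the voiced obstruent /v/, so it voices to [v] by assimilation. /fofvozugug/ → fovvozugug.
Rule 4 (final devoicing): /g/ is a voiced stop in word-final position, so it devoices to [k]. /fovvozugug/ → fovvozuguk.

fovvozuguk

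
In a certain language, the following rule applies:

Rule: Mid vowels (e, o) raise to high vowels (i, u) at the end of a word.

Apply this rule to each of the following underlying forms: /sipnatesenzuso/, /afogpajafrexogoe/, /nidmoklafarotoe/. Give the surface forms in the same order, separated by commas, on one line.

/sipnatesenzuso/: /o/ is a mid vowel in word-final position, so it raises to [u]. → [sipnatesenzusu].
/afogpajafrexogoe/: /e/ is a mid vowel in word-final position, so it raises to [i]. → [afogpajafrexogoi].
/nidmoklafarotoe/: /e/ is a mid vowel in word-final position, so it raises to [i]. → [nidmoklafarotoi].

sipnatesenzusu, afogpajafrexogoi, nidmoklafarotoi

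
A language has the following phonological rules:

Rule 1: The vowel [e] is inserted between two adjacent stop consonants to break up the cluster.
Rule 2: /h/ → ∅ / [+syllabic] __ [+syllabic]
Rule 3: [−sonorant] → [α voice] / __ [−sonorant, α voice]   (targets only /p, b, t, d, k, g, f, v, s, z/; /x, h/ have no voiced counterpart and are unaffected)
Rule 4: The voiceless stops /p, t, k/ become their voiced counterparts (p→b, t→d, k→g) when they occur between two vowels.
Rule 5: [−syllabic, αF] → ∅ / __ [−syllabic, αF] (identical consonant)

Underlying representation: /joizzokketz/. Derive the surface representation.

joizogegedz

Rule 1 (stop-cluster e-epenthesis): /k/ and /k/ form a stop–stop cluster, so [e] is inserted between them. /joizzokketz/ → joizzokeketz.
Rule 2 (intervocalic h-deletion): no segment meets the environment; /joizzokeketz/ is unchanged.
Rule 3 (regressive voicing assimilation): /t/ precedes the voiced obstruent /z/, so it voices to [d] by assimilation. /joizzokeketz/ → joizzokekedz.
Rule 4 (intervocalic voicing): /k/ is a voiceless stop between vowels /o/ and /e/, so it voices to [g]. /k/ is a voiceless stop between vowels /e/ and /e/, so it voices to [g]. /joizzokekedz/ → joizzogegedz.
Rule 5 (degemination): /zz/ is a geminate; the first /z/ deletes. /joizzogegedz/ → joizogegedz.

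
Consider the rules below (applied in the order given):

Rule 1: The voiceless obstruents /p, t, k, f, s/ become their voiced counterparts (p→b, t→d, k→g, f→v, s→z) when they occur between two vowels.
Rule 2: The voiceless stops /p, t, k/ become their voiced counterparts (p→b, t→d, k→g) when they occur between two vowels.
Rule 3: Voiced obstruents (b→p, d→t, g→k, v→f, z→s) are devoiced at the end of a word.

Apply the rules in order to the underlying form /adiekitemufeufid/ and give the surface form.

Rule 1 (intervocalic voicing): /k/ is a voiceless obstruent between vowels /e/ and /i/, so it voices to [g]. /t/ is a voiceless obstruent between vowels /i/ and /e/, so it voices to [d]. /f/ is a voiceless obstruent between vowels /u/ and /e/, so it voices to [v]. /f/ is a voiceless obstruent between vowels /u/ and /i/, so it voices to [v]. /adiekitemufeufid/ → adiegidemuveuvid.
Rule 2 (intervocalic voicing): no segment meets the environment; /adiegidemuveuvid/ is unchanged.
Rule 3 (final devoicing): /d/ is a voiced obstruent in word-final position, so it devoices to [t]. /adiegidemuveuvid/ → adiegidemuveuvit.

adiegidemuveuvit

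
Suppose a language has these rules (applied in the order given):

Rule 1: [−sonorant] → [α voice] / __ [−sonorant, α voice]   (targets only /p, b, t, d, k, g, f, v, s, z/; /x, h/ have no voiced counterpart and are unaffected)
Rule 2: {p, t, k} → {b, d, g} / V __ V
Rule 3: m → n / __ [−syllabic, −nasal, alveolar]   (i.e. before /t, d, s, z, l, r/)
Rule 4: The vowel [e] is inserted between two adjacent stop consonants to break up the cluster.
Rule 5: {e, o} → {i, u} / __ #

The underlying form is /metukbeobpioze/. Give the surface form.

Rule 1 (regressive voicing assimilation): /k/ precedes the voiced obstruent /b/, so it voices to [g] by assimilation. /b/ precedes the voiceless obstruent /p/, so it devoices to [p] by assimilation. /metukbeobpioze/ → metugbeoppioze.
Rule 2 (intervocalic voicing): /t/ is a voiceless stop between vowels /e/ and /u/, so it voices to [d]. /metugbeoppioze/ → medugbeoppioze.
Rule 3 (nasal place assimilation): no segment meets the environment; /medugbeoppioze/ is unchanged.
Rule 4 (stop-cluster e-epenthesis): /g/ and /b/ form a stop–stop cluster, so [e] is inserted between them. /p/ and /p/ form a stop–stop cluster, so [e] is inserted between them. /medugbeoppioze/ → medugebeopepioze.
Rule 5 (final vowel raising): /e/ is a mid vowel in word-final position, so it raises to [i]. /medugebeopepioze/ → medugebeopepiozi.

medugebeopepiozi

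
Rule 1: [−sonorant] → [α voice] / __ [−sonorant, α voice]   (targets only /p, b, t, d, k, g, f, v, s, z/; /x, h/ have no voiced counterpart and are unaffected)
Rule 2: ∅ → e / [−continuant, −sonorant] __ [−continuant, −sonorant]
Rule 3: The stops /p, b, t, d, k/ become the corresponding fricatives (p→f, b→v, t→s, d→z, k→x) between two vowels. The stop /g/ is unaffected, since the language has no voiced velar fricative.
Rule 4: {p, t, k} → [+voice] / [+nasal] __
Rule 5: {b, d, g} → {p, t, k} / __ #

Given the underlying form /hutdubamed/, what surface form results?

huzezuvamet

Rule 1 (regressive voicing assimilation): /t/ precedes the voiced obstruent /d/, so it voices to [d] by assimilation. /hutdubamed/ → huddubamed.
Rule 2 (stop-cluster e-epenthesis): /d/ and /d/ form a stop–stop cluster, so [e] is inserted between them. /huddubamed/ → hudedubamed.
Rule 3 (intervocalic spirantization): /d/ is a stop between vowels /u/ and /e/, so it spirantizes to the fricative [z]. /d/ is a stop between vowels /e/ and /u/, so it spirantizes to the fricative [z]. /b/ is a stop between vowels /u/ and /a/, so it spirantizes to the fricative [v]. /hudedubamed/ → huzezuvamed.
Rule 4 (post-nasal voicing): no segment meets the environment; /huzezuvamed/ is unchanged.
Rule 5 (final devoicing): /d/ is a voiced stop in word-final position, so it devoices to [t]. /huzezuvamed/ → huzezuvamet.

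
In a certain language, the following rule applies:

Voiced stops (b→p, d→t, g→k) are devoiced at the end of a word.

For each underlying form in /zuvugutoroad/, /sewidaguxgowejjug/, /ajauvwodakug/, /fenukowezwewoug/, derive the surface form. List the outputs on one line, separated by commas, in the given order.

/zuvugutoroad/: /d/ is a voiced stop in word-final position, so it devoices to [t]. → [zuvugutoroat].
/sewidaguxgowejjug/: /g/ is a voiced stop in word-final position, so it devoices to [k]. → [sewidaguxgowejjuk].
/ajauvwodakug/: /g/ is a voiced stop in word-final position, so it devoices to [k]. → [ajauvwodakuk].
/fenukowezwewoug/: /g/ is a voiced stop in word-final position, so it devoices to [k]. → [fenukowezwewouk].

zuvugutoroat, sewidaguxgowejjuk, ajauvwodakuk, fenukowezwewouk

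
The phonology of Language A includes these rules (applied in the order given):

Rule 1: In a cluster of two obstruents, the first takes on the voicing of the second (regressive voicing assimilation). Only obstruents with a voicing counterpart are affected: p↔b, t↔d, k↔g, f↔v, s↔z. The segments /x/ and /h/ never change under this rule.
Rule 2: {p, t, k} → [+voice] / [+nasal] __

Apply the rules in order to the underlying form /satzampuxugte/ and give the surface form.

sadzambuxukte

Rule 1 (regressive voicing assimilation): /t/ precedes the voiced obstruent /z/, so it voices to [d] by assimilation. /g/ precedes the voiceless obstruent /t/, so it devoices to [k] by assimilation. /satzampuxugte/ → sadzampuxukte.
Rule 2 (post-nasal voicing): /p/ is a voiceless stop immediately after the nasal /m/, so it voices to [b]. /sadzampuxukte/ → sadzambuxukte.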